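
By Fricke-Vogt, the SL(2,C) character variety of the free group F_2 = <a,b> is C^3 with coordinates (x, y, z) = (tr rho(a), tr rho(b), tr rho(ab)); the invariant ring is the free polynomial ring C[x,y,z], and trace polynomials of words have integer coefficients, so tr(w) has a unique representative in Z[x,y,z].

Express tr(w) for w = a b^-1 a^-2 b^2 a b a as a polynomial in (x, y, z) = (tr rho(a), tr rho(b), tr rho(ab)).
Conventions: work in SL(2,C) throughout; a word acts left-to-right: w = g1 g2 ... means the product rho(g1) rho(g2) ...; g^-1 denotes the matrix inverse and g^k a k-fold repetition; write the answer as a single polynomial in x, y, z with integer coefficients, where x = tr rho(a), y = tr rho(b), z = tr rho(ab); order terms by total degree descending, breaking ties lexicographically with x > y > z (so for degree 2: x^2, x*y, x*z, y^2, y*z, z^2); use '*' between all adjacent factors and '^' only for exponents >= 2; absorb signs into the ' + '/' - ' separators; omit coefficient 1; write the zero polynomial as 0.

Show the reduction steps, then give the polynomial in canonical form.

trace(b a b) = trace(b)*trace(a b) - trace(a)  (reduce the b square) = y*z - x
trace(b^2 a b) = trace(b)*trace(b a b) - trace(b a)  (reduce the b square) = y^2*z - x*y - z
trace(a b a b) = trace(b a)*trace(b a) - trace(1)  (split on b) = z^2 - 2
trace(a b a) = trace(a)*trace(b a) - trace(b)  (reduce the a square) = x*z - y
trace(b^2 a b a) = trace(b)*trace(a b a b) - trace(a b a)  (reduce the b square) = y*z^2 - x*z - y
trace(a b a^2 b^2) = trace(a)*trace(b^2 a b a) - trace(b^2 a b)  (reduce the a square) = x*y*z^2 - x^2*z - y^2*z + z
trace(a b a^2 b) = trace(a)*trace(b a b a) - trace(b a b)  (reduce the a square) = x*z^2 - y*z - x
trace(b^2 a b a^2 b) = trace(b)*trace(a b a^2 b^2) - trace(a b a^2 b)  (reduce the b square) = x*y^2*z^2 - x^2*y*z - y^3*z - x*z^2 + 2*y*z + x
trace(a b a b a b) = trace(a b a b)*trace(a b) - trace(b a)  (split on a) = z^3 - 3*z
trace(b a b^2 a b a) = trace(b)*trace(a b a b a b) - trace(a b a b a)  (reduce the b square) = y*z^3 - x*z^2 - 2*y*z + x
trace(a^2) = trace(a)*trace(a) - trace(1)  (reduce the a square) = x^2 - 2
trace(a b^2 a) = trace(b)*trace(a^2 b) - trace(a^2)  (reduce the b square) = x*y*z - x^2 - y^2 + 2
trace(b a b^2 a b) = trace(b)*trace(a b^2 a b) - trace(a b^2 a)  (reduce the b square) = y^2*z^2 - 2*x*y*z + x^2 - 2
trace(b^2 a b a^2 b a) = trace(a)*trace(b a b^2 a b a) - trace(b a b^2 a b)  (reduce the a square) = x*y*z^3 - x^2*z^2 - y^2*z^2 + 2
trace(b^2 a b a^2 b a^-1) = trace(b^2 a b a^2 b)*trace(a) - trace(b^2 a b a^2 b a)  (eliminate a^-1) = x^2*y^2*z^2 - x^3*y*z - x*y^3*z - x*y*z^3 + y^2*z^2 + 2*x*y*z + x^2 - 2
trace(a^-2 b^2 a b a^2 b) = trace(b^2 a b a^2 b a^-1)*trace(a) - trace(b^2 a b a^2 b)  (eliminate a^-1) = x^3*y^2*z^2 - x^4*y*z - x^2*y^3*z - x^2*y*z^3 + 3*x^2*y*z + y^3*z + x^3 + x*z^2 - 2*y*z - 3*x
trace(a b^-1 a^-2 b^2 a b a) = trace(a^-2 b^2 a b a^2)*trace(b) - trace(a^-2 b^2 a b a^2 b)  (eliminate b^-1) = -x^3*y^2*z^2 + x^4*y*z + x^2*y^3*z + x^2*y*z^3 - 3*x^2*y*z - x^3 - x*y^2 - x*z^2 + y*z + 3*x

-x^3*y^2*z^2 + x^4*y*z + x^2*y^3*z + x^2*y*z^3 - 3*x^2*y*z - x^3 - x*y^2 - x*z^2 + y*z + 3*x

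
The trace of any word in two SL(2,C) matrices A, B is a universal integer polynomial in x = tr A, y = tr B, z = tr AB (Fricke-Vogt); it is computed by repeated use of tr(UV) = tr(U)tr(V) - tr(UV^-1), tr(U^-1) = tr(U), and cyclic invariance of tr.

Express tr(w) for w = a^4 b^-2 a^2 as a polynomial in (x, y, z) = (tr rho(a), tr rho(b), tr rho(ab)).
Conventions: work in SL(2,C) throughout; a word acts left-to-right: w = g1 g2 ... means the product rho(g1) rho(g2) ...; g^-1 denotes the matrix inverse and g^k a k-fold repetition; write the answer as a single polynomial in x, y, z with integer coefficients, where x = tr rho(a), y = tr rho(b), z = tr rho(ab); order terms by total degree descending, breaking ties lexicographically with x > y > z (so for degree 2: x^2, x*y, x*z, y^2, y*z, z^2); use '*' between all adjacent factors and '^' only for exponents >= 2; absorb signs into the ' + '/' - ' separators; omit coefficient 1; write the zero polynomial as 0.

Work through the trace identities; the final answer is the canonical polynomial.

x^6*y^2 - x^5*y*z - x^6 - 5*x^4*y^2 + 4*x^3*y*z + 6*x^4 + 6*x^2*y^2 - 3*x*y*z - 9*x^2 - y^2 + 2

tr(a^2) = tr(a) * tr(a) - tr(1)  (reduce the a square) = x^2 - 2
tr(a^3) = tr(a) * tr(a^2) - tr(a)  (reduce the a square) = x^3 - 3*x
tr(a^4) = tr(a) * tr(a^3) - tr(a^2)  (reduce the a square) = x^4 - 4*x^2 + 2
tr(a^5) = tr(a) * tr(a^4) - tr(a^3)  (reduce the a square) = x^5 - 5*x^3 + 5*x
tr(a^6) = tr(a) * tr(a^5) - tr(a^4)  (reduce the a square) = x^6 - 6*x^4 + 9*x^2 - 2
apply: tr(b a^2) = tr(a) * tr(b a) - tr(b)  (reduce the a square) = x*z - y
apply: tr(a^2 b a) = tr(a) * tr(b a^2) - tr(b a)  (reduce the a square) = x^2*z - x*y - z
apply: tr(a^3 b a) = tr(a) * tr(a^2 b a) - tr(a^2 b)  (reduce the a square) = x^3*z - x^2*y - 2*x*z + y
tr(a^2 b a^3) = tr(a) * tr(a^3 b a) - tr(a^3 b)  (reduce the a square) = x^4*z - x^3*y - 3*x^2*z + 2*x*y + z
apply: tr(a^6 b) = tr(a) * tr(a^2 b a^3) - tr(a^2 b a^2)  (reduce the a square) = x^5*z - x^4*y - 4*x^3*z + 3*x^2*y + 3*x*z - y
apply: tr(a^6 b^-1) = tr(a^6) * tr(b) - tr(a^6 b)  (eliminate b^-1) = x^6*y - x^5*z - 5*x^4*y + 4*x^3*z + 6*x^2*y - 3*x*z - y
use: tr(a^4 b^-2 a^2) = tr(a^6 b^-1) * tr(b) - tr(a^6)  (eliminate b^-1) = x^6*y^2 - x^5*y*z - x^6 - 5*x^4*y^2 + 4*x^3*y*z + 6*x^4 + 6*x^2*y^2 - 3*x*y*z - 9*x^2 - y^2 + 2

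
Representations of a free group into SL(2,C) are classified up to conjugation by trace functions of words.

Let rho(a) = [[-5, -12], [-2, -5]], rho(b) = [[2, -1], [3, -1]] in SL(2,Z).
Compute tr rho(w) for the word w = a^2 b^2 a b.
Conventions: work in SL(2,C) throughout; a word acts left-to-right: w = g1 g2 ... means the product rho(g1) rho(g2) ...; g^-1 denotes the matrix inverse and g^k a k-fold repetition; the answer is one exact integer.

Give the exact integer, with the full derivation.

rho(a) = [[-5, -12], [-2, -5]]
... * rho(a) = [[-5, -12], [-2, -5]]  ->  [[49, 120], [20, 49]]
... * rho(b) = [[2, -1], [3, -1]]  ->  [[458, -169], [187, -69]]
... * rho(b) = [[2, -1], [3, -1]]  ->  [[409, -289], [167, -118]]
... * rho(a) = [[-5, -12], [-2, -5]]  ->  [[-1467, -3463], [-599, -1414]]
... * rho(b) = [[2, -1], [3, -1]]  ->  [[-13323, 4930], [-5440, 2013]]
tr = -13323 + 2013 = -11310

-11310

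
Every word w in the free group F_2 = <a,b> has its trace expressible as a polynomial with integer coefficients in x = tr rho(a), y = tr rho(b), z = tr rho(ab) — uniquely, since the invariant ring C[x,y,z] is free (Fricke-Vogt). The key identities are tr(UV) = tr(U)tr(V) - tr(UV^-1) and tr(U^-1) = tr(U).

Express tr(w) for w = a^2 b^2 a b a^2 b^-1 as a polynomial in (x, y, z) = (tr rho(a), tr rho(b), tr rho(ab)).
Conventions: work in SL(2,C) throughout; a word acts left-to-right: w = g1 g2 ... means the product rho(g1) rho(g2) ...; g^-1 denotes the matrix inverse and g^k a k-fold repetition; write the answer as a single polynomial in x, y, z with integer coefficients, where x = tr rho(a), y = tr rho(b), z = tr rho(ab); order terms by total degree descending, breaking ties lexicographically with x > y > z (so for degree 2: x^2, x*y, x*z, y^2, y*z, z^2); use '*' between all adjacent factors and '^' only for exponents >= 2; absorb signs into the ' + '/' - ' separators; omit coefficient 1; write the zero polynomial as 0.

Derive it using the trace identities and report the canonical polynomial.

tr(b a b a) = tr(a b) tr(a b) - tr(1)   [split at a repeated a] = z^2 - 2
next, tr(b a b) = tr(b) tr(a b) - tr(a)   [square of b] = y*z - x
next, tr(a b a^2 b) = tr(a) tr(b a b a) - tr(b a b)   [square of a] = x*z^2 - y*z - x
next, tr(a b a) = tr(a) tr(b a) - tr(b)   [square of a] = x*z - y
tr(a b a^2) = tr(a) tr(a b a) - tr(a b)   [square of a] = x^2*z - x*y - z
tr(b^2 a b a^2) = tr(b) tr(a b a^2 b) - tr(a b a^2)   [square of b] = x*y*z^2 - x^2*z - y^2*z + z
tr(b^2 a b a) = tr(b) tr(a b a b) - tr(a b a)   [square of b] = y*z^2 - x*z - y
tr(a^2 b^2 a b a) = tr(a) tr(b^2 a b a^2) - tr(b^2 a b a)   [square of a] = x^2*y*z^2 - x^3*z - x*y^2*z - y*z^2 + 2*x*z + y
next, tr(a^2 b^2 a b a^2) = tr(a) tr(a^2 b^2 a b a) - tr(a^2 b^2 a b)   [square of a] = x^3*y*z^2 - x^4*z - x^2*y^2*z - 2*x*y*z^2 + 3*x^2*z + y^2*z + x*y - z
tr(b a b a b a) = tr(a b) tr(a b a b) - tr(a^-1 b^-1)   [split at a repeated a] = z^3 - 3*z
tr(a b a b a^2 b) = tr(a) tr(b a b a b a) - tr(b a b a b)   [square of a] = x*z^3 - y*z^2 - 2*x*z + y
and tr(a b a b a^2) = tr(a) tr(b a b a^2) - tr(b a b a)   [square of a] = x^2*z^2 - x*y*z - x^2 - z^2 + 2
and tr(b a^2 b^2 a b a) = tr(b) tr(a b a b a^2 b) - tr(a b a b a^2)   [square of b] = x*y*z^3 - x^2*z^2 - y^2*z^2 - x*y*z + x^2 + y^2 + z^2 - 2
tr(a^2) = tr(a) tr(a) - tr(1)   [square of a] = x^2 - 2
tr(a b^2 a) = tr(b) tr(a^2 b) - tr(a^2)   [square of b] = x*y*z - x^2 - y^2 + 2
and tr(b^2 a b^2 a) = tr(b) tr(a b^2 a b) - tr(a b^2 a)   [square of b] = y^2*z^2 - 2*x*y*z + x^2 - 2
and tr(a b^3) = tr(b) tr(b a b) - tr(b a)   [square of b] = y^2*z - x*y - z
tr(b^2 a b^2) = tr(b) tr(a b^3) - tr(a b^2)   [square of b] = y^3*z - x*y^2 - 2*y*z + x
tr(b a^2 b^2 a b) = tr(a) tr(b^2 a b^2 a) - tr(b^2 a b^2)   [square of a] = x*y^2*z^2 - 2*x^2*y*z - y^3*z + x^3 + x*y^2 + 2*y*z - 3*x
tr(a^2 b^2 a b a^2 b) = tr(a) tr(b a^2 b^2 a b a) - tr(b a^2 b^2 a b)   [square of a] = x^2*y*z^3 - x^3*z^2 - 2*x*y^2*z^2 + x^2*y*z + y^3*z + x*z^2 - 2*y*z + x
tr(a^2 b^2 a b a^2 b^-1) = tr(a^2 b^2 a b a^2) tr(b) - tr(a^2 b^2 a b a^2 b)   [inverse elimination on b] = x^3*y^2*z^2 - x^4*y*z - x^2*y^3*z - x^2*y*z^3 + x^3*z^2 + 2*x^2*y*z + x*y^2 - x*z^2 + y*z - x

x^3*y^2*z^2 - x^4*y*z - x^2*y^3*z - x^2*y*z^3 + x^3*z^2 + 2*x^2*y*z + x*y^2 - x*z^2 + y*z - x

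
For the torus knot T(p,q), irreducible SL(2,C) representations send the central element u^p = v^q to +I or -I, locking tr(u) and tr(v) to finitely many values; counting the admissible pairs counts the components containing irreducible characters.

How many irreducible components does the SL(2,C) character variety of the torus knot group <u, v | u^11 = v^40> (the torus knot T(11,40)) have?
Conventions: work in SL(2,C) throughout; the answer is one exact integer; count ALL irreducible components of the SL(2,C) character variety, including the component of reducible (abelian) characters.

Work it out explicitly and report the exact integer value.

For T(11,40): irreducibility forces the central element u^11 = v^40 to one of +I, -I.
On an irreducible component, tr(u) is locked at 2*cos(pi*alpha/11) for some alpha in 1..10, and tr(v) at 2*cos(pi*beta/40) for some beta in 1..39.
The two central values (-1)^alpha I and (-1)^beta I must be the same matrix, so alpha and beta share a parity.
Enumerate parity-matched pairs: 5*20 odd-odd plus 5*19 even-even gives 195.
Total: 195 irreducible-character components + 1 reducible (abelian) component = 196.

196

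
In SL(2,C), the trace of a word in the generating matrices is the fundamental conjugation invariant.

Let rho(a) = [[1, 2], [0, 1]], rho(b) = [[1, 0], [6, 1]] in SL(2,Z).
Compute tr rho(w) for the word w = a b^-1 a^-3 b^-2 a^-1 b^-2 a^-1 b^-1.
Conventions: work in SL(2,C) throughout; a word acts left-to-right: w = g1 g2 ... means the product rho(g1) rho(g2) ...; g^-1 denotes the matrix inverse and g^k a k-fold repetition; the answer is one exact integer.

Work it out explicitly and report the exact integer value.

-265390

rho(a) = [[1, 2], [0, 1]]
... * rho(b^-1) = [[1, 0], [-6, 1]]  ->  [[-11, 2], [-6, 1]]
... * rho(a^-1) = [[1, -2], [0, 1]]  ->  [[-11, 24], [-6, 13]]
... * rho(a^-1) = [[1, -2], [0, 1]]  ->  [[-11, 46], [-6, 25]]
... * rho(a^-1) = [[1, -2], [0, 1]]  ->  [[-11, 68], [-6, 37]]
... * rho(b^-1) = [[1, 0], [-6, 1]]  ->  [[-419, 68], [-228, 37]]
... * rho(b^-1) = [[1, 0], [-6, 1]]  ->  [[-827, 68], [-450, 37]]
... * rho(a^-1) = [[1, -2], [0, 1]]  ->  [[-827, 1722], [-450, 937]]
... * rho(b^-1) = [[1, 0], [-6, 1]]  ->  [[-11159, 1722], [-6072, 937]]
... * rho(b^-1) = [[1, 0], [-6, 1]]  ->  [[-21491, 1722], [-11694, 937]]
... * rho(a^-1) = [[1, -2], [0, 1]]  ->  [[-21491, 44704], [-11694, 24325]]
... * rho(b^-1) = [[1, 0], [-6, 1]]  ->  [[-289715, 44704], [-157644, 24325]]
tr = -289715 + 24325 = -265390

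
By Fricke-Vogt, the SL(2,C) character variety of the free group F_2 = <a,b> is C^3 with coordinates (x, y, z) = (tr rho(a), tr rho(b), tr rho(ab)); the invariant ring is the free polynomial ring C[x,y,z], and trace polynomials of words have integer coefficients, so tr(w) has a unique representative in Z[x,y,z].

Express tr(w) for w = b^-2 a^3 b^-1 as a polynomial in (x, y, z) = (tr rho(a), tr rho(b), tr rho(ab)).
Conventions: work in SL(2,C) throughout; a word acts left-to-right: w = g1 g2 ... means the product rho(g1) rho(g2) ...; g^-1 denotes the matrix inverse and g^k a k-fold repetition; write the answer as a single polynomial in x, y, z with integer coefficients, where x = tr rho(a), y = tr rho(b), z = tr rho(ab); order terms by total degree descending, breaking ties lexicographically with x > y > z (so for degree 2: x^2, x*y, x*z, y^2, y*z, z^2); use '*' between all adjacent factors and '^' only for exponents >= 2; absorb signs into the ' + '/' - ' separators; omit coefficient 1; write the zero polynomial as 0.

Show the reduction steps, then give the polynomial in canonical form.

x^3*y^3 - x^2*y^2*z - 2*x^3*y - 2*x*y^3 + x^2*z + y^2*z + 5*x*y - z

and tr(a^2) = tr(a) * tr(a) - tr(1)  (reduce the a square) = x^2 - 2
and tr(a^3) = tr(a) * tr(a^2) - tr(a)  (reduce the a square) = x^3 - 3*x
tr(a b a) = tr(a) * tr(b a) - tr(b)  (reduce the a square) = x*z - y
and tr(a^3 b) = tr(a) * tr(a b a) - tr(a b)  (reduce the a square) = x^2*z - x*y - z
next, tr(a^3 b^-1) = tr(a^3) * tr(b) - tr(a^3 b)  (eliminate b^-1) = x^3*y - x^2*z - 2*x*y + z
and tr(a^3 b^-2) = tr(a^3 b^-1) * tr(b) - tr(a^3)  (eliminate b^-1) = x^3*y^2 - x^2*y*z - x^3 - 2*x*y^2 + y*z + 3*x
and tr(b^-2 a^3 b^-1) = tr(a^3 b^-2) * tr(b) - tr(a^3 b^-1)  (eliminate b^-1) = x^3*y^3 - x^2*y^2*z - 2*x^3*y - 2*x*y^3 + x^2*z + y^2*z + 5*x*y - z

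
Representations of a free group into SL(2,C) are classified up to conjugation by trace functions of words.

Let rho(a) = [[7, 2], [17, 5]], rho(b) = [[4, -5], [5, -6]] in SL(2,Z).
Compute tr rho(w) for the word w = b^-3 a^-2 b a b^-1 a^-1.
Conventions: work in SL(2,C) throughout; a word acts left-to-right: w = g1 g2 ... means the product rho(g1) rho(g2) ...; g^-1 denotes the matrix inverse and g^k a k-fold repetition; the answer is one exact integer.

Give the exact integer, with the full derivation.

rho(b^-1) = [[-6, 5], [-5, 4]]
... * rho(b^-1) = [[-6, 5], [-5, 4]]  ->  [[11, -10], [10, -9]]
... * rho(b^-1) = [[-6, 5], [-5, 4]]  ->  [[-16, 15], [-15, 14]]
... * rho(a^-1) = [[5, -2], [-17, 7]]  ->  [[-335, 137], [-313, 128]]
... * rho(a^-1) = [[5, -2], [-17, 7]]  ->  [[-4004, 1629], [-3741, 1522]]
... * rho(b) = [[4, -5], [5, -6]]  ->  [[-7871, 10246], [-7354, 9573]]
... * rho(a) = [[7, 2], [17, 5]]  ->  [[119085, 35488], [111263, 33157]]
... * rho(b^-1) = [[-6, 5], [-5, 4]]  ->  [[-891950, 737377], [-833363, 688943]]
... * rho(a^-1) = [[5, -2], [-17, 7]]  ->  [[-16995159, 6945539], [-15878846, 6489327]]
tr = -16995159 + 6489327 = -10505832

-10505832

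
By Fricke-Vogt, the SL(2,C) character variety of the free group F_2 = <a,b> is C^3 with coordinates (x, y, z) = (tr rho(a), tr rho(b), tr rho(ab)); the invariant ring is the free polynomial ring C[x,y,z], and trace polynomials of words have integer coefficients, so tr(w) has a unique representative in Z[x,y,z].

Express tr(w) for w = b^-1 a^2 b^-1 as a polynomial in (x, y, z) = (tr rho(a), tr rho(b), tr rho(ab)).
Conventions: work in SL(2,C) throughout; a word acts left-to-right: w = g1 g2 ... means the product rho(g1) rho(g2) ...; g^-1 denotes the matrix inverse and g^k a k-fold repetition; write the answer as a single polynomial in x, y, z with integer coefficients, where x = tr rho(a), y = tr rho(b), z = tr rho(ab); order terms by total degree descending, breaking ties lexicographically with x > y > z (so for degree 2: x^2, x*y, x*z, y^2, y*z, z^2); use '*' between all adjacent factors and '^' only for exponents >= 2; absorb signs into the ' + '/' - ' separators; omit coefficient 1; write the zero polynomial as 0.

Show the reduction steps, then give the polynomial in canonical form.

tr(a^2) = tr(a) tr(a) - tr(1) = x^2 - 2
tr(a^2 b) = tr(a) tr(b a) - tr(b) = x*z - y
tr(b^-1 a^2) = tr(a^2) tr(b) - tr(a^2 b) = x^2*y - x*z - y
tr(b^-1 a^2 b^-1) = tr(b^-1 a^2) tr(b) - tr(b^-1 a^2 b) = x^2*y^2 - x*y*z - x^2 - y^2 + 2

x^2*y^2 - x*y*z - x^2 - y^2 + 2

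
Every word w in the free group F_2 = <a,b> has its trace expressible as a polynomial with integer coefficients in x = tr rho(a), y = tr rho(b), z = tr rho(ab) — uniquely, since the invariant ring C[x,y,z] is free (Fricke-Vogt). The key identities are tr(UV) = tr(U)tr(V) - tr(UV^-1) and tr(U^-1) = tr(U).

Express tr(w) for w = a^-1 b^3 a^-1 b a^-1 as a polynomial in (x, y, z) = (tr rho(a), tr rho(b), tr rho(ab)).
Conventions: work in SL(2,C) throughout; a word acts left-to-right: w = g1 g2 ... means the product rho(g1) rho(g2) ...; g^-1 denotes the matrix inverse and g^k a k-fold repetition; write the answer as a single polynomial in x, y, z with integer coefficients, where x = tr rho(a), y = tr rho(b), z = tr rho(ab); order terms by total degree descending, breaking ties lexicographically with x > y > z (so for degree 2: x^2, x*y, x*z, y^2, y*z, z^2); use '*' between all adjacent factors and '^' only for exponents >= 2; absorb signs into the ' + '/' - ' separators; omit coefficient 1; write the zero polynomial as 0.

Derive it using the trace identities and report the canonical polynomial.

tr(b^2) = tr(b)*tr(b) - tr(1) = y^2 - 2
tr(b^3) = tr(b)*tr(b^2) - tr(b) = y^3 - 3*y
reduce: tr(b^4) = tr(b)*tr(b^3) - tr(b^2) = y^4 - 4*y^2 + 2
so tr(a b^2) = tr(b)*tr(a b) - tr(a) = y*z - x
tr(b^2 a b) = tr(b)*tr(a b^2) - tr(a b) = y^2*z - x*y - z
tr(b^4 a) = tr(b)*tr(b^2 a b) - tr(b^2 a) = y^3*z - x*y^2 - 2*y*z + x
so tr(b^3 a^-1 b) = tr(b^4)*tr(a) - tr(b^4 a) = x*y^4 - y^3*z - 3*x*y^2 + 2*y*z + x
tr(a b a b) = tr(a b)*tr(a b) - tr(1)   [split at repeated a] = z^2 - 2
so tr(a b a) = tr(a)*tr(b a) - tr(b) = x*z - y
so tr(b a b a b) = tr(b)*tr(a b a b) - tr(a b a) = y*z^2 - x*z - y
reduce: tr(b a b^3 a) = tr(b)*tr(b a b a b) - tr(b a b a) = y^2*z^2 - x*y*z - y^2 - z^2 + 2
tr(b^3 a^-1 b a) = tr(b a b^3)*tr(a) - tr(b a b^3 a) = x*y^3*z - x^2*y^2 - y^2*z^2 - x*y*z + x^2 + y^2 + z^2 - 2
tr(a^-1 b^3 a^-1 b) = tr(b^3 a^-1 b)*tr(a) - tr(b^3 a^-1 b a) = x^2*y^4 - 2*x*y^3*z - 2*x^2*y^2 + y^2*z^2 + 3*x*y*z - y^2 - z^2 + 2
so tr(a^-1 b^3 a^-1 b a^-1) = tr(a^-1 b^3 a^-1 b)*tr(a) - tr(a^-1 b^3 a^-1 b a) = x^3*y^4 - 2*x^2*y^3*z - 2*x^3*y^2 - x*y^4 + x*y^2*z^2 + 3*x^2*y*z + y^3*z + 2*x*y^2 - x*z^2 - 2*y*z + x

x^3*y^4 - 2*x^2*y^3*z - 2*x^3*y^2 - x*y^4 + x*y^2*z^2 + 3*x^2*y*z + y^3*z + 2*x*y^2 - x*z^2 - 2*y*z + x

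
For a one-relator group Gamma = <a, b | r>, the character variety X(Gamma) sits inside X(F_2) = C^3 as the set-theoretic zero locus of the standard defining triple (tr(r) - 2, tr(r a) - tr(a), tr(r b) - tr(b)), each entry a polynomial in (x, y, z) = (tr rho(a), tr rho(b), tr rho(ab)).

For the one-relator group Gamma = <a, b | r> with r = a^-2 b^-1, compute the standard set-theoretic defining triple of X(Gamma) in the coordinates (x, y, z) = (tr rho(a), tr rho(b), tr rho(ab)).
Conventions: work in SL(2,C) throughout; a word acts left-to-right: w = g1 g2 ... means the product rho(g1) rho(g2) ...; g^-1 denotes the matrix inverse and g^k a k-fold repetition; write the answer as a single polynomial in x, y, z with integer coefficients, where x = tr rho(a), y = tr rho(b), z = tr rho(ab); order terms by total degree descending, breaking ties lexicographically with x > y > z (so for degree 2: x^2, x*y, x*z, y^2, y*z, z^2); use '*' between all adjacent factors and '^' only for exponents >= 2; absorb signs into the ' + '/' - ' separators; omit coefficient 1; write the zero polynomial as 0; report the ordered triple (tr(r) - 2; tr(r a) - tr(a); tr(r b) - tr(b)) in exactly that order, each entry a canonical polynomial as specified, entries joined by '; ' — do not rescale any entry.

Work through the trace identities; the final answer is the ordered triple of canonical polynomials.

x*z - y - 2; -x + z; x^2 - y - 2

trace(a^-1) = trace(a) = x
trace(a^-2) = trace(a^-1) * trace(a) - trace(1)  (eliminate a^-1) = x^2 - 2
trace(b a^-1) = trace(b) * trace(a) - trace(b a)  (eliminate a^-1) = x*y - z
trace(a^-2 b) = trace(b a^-1) * trace(a) - trace(b)  (eliminate a^-1) = x^2*y - x*z - y
trace(a^-2 b^-1) = trace(a^-2) * trace(b) - trace(a^-2 b)  (eliminate b^-1) = x*z - y
assemble the triple (trace(r) - 2; trace(r a) - x; trace(r b) - y)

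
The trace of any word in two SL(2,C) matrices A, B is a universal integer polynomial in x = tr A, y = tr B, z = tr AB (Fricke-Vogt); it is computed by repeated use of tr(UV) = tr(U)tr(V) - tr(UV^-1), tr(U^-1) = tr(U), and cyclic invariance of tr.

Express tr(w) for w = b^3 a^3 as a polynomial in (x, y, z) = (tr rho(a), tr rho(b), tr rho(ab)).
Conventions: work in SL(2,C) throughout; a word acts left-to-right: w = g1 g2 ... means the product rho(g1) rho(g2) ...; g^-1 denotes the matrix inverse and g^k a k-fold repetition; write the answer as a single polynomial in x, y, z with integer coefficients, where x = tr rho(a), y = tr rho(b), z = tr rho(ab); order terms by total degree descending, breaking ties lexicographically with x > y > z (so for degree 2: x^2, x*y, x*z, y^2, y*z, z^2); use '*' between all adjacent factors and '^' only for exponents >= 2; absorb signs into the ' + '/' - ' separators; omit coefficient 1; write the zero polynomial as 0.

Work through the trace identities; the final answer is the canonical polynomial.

tr(a^2 b) = tr(a) * tr(b a) - tr(b)   [square of a] = x*z - y
tr(a^2) = tr(a) * tr(a) - tr(1)   [square of a] = x^2 - 2
tr(b^2 a^2) = tr(b) * tr(a^2 b) - tr(a^2)   [square of b] = x*y*z - x^2 - y^2 + 2
tr(b^2 a) = tr(b) * tr(a b) - tr(a)   [square of b] = y*z - x
tr(a^3 b^2) = tr(a) * tr(b^2 a^2) - tr(b^2 a)   [square of a] = x^2*y*z - x^3 - x*y^2 - y*z + 3*x
tr(a^3 b) = tr(a) * tr(b a^2) - tr(b a)   [square of a] = x^2*z - x*y - z
tr(b^3 a^3) = tr(b) * tr(a^3 b^2) - tr(a^3 b)   [square of b] = x^2*y^2*z - x^3*y - x*y^3 - x^2*z - y^2*z + 4*x*y + z

x^2*y^2*z - x^3*y - x*y^3 - x^2*z - y^2*z + 4*x*y + z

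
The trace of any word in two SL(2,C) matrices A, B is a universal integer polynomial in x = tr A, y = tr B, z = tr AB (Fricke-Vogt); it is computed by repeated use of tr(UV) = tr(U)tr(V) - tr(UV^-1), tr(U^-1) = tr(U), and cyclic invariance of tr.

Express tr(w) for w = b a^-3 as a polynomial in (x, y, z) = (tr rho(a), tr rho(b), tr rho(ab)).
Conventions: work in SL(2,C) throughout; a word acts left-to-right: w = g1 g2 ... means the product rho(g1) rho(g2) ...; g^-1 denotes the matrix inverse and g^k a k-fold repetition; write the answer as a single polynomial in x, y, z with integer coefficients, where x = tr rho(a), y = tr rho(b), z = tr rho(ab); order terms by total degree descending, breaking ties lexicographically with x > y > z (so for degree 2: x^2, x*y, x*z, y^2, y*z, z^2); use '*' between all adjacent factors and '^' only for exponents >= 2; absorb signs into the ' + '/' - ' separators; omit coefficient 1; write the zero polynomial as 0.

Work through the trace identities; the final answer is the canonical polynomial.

trace(b a^-1) = trace(b) trace(a) - trace(b a) = x*y - z
trace(b a^-2) = trace(b a^-1) trace(a) - trace(b) = x^2*y - x*z - y
trace(b a^-3) = trace(b a^-2) trace(a) - trace(b a^-1) = x^3*y - x^2*z - 2*x*y + z

x^3*y - x^2*z - 2*x*y + z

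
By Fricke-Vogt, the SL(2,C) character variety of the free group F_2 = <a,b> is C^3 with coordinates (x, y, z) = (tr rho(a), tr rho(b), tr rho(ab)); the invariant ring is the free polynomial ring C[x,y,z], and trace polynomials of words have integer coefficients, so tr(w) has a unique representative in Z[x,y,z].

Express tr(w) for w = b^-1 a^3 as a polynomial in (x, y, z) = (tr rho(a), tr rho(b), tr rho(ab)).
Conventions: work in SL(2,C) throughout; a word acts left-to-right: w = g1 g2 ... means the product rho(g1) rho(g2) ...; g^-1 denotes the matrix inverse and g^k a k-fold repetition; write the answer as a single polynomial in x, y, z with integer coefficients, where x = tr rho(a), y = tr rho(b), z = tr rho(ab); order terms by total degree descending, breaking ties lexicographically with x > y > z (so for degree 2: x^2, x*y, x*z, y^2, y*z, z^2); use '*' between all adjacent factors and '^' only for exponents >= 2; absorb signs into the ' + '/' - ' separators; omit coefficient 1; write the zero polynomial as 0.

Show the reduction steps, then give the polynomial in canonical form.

tr(a^2) = tr(a) * tr(a) - tr(1) = x^2 - 2
tr(a^3) = tr(a) * tr(a^2) - tr(a) = x^3 - 3*x
tr(b a^2) = tr(a) * tr(b a) - tr(b) = x*z - y
tr(a^3 b) = tr(a) * tr(b a^2) - tr(b a) = x^2*z - x*y - z
and tr(b^-1 a^3) = tr(a^3) * tr(b) - tr(a^3 b) = x^3*y - x^2*z - 2*x*y + z

x^3*y - x^2*z - 2*x*y + z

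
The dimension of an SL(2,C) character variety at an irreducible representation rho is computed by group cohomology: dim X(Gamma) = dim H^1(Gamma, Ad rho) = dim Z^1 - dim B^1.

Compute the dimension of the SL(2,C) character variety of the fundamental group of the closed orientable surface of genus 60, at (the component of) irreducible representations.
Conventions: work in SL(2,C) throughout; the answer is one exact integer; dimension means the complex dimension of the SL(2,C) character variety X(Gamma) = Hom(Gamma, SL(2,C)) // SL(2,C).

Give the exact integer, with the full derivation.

pi_1 of the closed genus-60 surface has 120 generators bound by the single product-of-commutators relator.
Unconstrained cocycle data is one sl_2 vector per generator (360 dimensions), cut by the relator condition d_2(z) = 0.
d_2 is surjective at irreducible rho (its cokernel H^2 is dual to H^0 = 0), so dim Z^1 = 360 - 3 = 357.
As always at irreducible rho, dim B^1 = 3.
dim H^1 = 357 - 3 = 354 = dim X.

354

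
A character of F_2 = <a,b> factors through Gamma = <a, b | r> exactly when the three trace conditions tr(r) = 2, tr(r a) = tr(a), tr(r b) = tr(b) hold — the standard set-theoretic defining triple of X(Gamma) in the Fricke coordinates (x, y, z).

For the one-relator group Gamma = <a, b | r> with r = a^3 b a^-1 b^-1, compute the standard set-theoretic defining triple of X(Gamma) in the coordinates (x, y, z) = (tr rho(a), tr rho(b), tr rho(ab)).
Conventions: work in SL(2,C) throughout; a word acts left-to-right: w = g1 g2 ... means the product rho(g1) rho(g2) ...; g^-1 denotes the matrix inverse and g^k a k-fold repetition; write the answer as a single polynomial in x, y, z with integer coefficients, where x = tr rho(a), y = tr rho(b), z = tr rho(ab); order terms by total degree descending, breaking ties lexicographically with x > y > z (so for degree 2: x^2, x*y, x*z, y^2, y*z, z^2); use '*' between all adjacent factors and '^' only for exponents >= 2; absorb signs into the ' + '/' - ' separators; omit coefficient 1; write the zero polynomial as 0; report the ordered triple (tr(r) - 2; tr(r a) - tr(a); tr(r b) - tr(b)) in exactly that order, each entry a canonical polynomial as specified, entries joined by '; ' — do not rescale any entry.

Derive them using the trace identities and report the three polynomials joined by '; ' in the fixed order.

-x^3*y*z + x^4 + x^2*y^2 + x^2*z^2 + x*y*z - 4*x^2 - y^2 - z^2; -x^4*y*z + x^5 + x^3*y^2 + x^3*z^2 + 2*x^2*y*z - 5*x^3 - 2*x*y^2 - 2*x*z^2 + 4*x; x*z - 2*y

so tr(a^2) = tr(a) tr(a) - tr(1)  (reduce the a square) = x^2 - 2
reduce: tr(a^3) = tr(a) tr(a^2) - tr(a)  (reduce the a square) = x^3 - 3*x
tr(b a^2) = tr(a) tr(b a) - tr(b)  (reduce the a square) = x*z - y
tr(a^2 b a) = tr(a) tr(b a^2) - tr(b a)  (reduce the a square) = x^2*z - x*y - z
tr(a^3 b a) = tr(a) tr(a^2 b a) - tr(a^2 b)  (reduce the a square) = x^3*z - x^2*y - 2*x*z + y
tr(b a b a) = tr(b a) tr(b a) - tr(1)  (split on b) = z^2 - 2
tr(b a b) = tr(b) tr(a b) - tr(a)  (reduce the b square) = y*z - x
so tr(a b a b a) = tr(a) tr(b a b a) - tr(b a b)  (reduce the a square) = x*z^2 - y*z - x
tr(a^3 b a b) = tr(a) tr(a b a b a) - tr(a b a b)  (reduce the a square) = x^2*z^2 - x*y*z - x^2 - z^2 + 2
reduce: tr(b^-1 a^3 b a) = tr(a^3 b a) tr(b) - tr(a^3 b a b)  (eliminate b^-1) = x^3*y*z - x^2*y^2 - x^2*z^2 - x*y*z + x^2 + y^2 + z^2 - 2
so tr(a^3 b a^-1 b^-1) = tr(b^-1 a^3 b) tr(a) - tr(b^-1 a^3 b a)  (eliminate a^-1) = -x^3*y*z + x^4 + x^2*y^2 + x^2*z^2 + x*y*z - 4*x^2 - y^2 - z^2 + 2
reduce: tr(b^2 a^2) = tr(b) tr(a^2 b) - tr(a^2)   [square of b] = x*y*z - x^2 - y^2 + 2
reduce: tr(a^2 b^2 a) = tr(a) tr(b^2 a^2) - tr(b^2 a)   [square of a] = x^2*y*z - x^3 - x*y^2 - y*z + 3*x
tr(b a^4 b) = tr(a) tr(a^2 b^2 a) - tr(a^2 b^2)   [square of a] = x^3*y*z - x^4 - x^2*y^2 - 2*x*y*z + 4*x^2 + y^2 - 2
tr(b a^4 b a) = tr(a) tr(b a b a^3) - tr(b a b a^2)   [square of a] = x^3*z^2 - x^2*y*z - x^3 - 2*x*z^2 + y*z + 3*x
so tr(a^4 b a^-1 b) = tr(b a^4 b) tr(a) - tr(b a^4 b a)   [inverse elimination on a] = x^4*y*z - x^5 - x^3*y^2 - x^3*z^2 - x^2*y*z + 5*x^3 + x*y^2 + 2*x*z^2 - y*z - 5*x
reduce: tr(a^3 b a^-1 b^-1 a) = tr(a^4 b a^-1) tr(b) - tr(a^4 b a^-1 b)   [inverse elimination on b] = -x^4*y*z + x^5 + x^3*y^2 + x^3*z^2 + 2*x^2*y*z - 5*x^3 - 2*x*y^2 - 2*x*z^2 + 5*x
assemble the triple (tr(r) - 2; tr(r a) - x; tr(r b) - y)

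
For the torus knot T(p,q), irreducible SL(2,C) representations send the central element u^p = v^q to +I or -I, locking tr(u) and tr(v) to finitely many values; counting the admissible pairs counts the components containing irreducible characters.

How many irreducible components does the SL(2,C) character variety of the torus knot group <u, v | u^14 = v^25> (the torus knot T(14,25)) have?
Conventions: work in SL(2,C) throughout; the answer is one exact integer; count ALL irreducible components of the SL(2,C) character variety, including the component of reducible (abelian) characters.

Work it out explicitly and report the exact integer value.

Gamma = < u, v | u^14 = v^25 > (torus knot T(14,25)); the central element u^14 = v^25 acts as +I or -I in any irreducible SL(2,C) representation.
This locks tr(u) to 2*cos(pi*alpha/14), alpha in 1..13, and tr(v) to 2*cos(pi*beta/25), beta in 1..24, on each component of irreducible characters.
u^14 = (-1)^alpha I and v^25 = (-1)^beta I must agree, so alpha and beta have equal parity.
count pairs: odd alpha (7 choices) x odd beta (12), plus even alpha (6) x even beta (12): 7*12 + 6*12 = 156.
components with irreducible characters: 156; plus the single component of reducible (abelian) characters: total 157.

157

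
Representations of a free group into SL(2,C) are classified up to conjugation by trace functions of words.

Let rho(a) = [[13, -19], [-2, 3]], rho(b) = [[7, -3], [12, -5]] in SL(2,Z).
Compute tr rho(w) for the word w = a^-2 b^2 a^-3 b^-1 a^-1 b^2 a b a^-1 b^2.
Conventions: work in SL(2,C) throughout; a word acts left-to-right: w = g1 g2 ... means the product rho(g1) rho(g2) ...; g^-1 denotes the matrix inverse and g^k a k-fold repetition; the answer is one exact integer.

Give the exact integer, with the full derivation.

3613854238442174

rho(a^-1) = [[3, 19], [2, 13]]
... * rho(a^-1) = [[3, 19], [2, 13]]  ->  [[47, 304], [32, 207]]
... * rho(b) = [[7, -3], [12, -5]]  ->  [[3977, -1661], [2708, -1131]]
... * rho(b) = [[7, -3], [12, -5]]  ->  [[7907, -3626], [5384, -2469]]
... * rho(a^-1) = [[3, 19], [2, 13]]  ->  [[16469, 103095], [11214, 70199]]
... * rho(a^-1) = [[3, 19], [2, 13]]  ->  [[255597, 1653146], [174040, 1125653]]
... * rho(a^-1) = [[3, 19], [2, 13]]  ->  [[4073083, 26347241], [2773426, 17940249]]
... * rho(b^-1) = [[-5, 3], [-12, 7]]  ->  [[-336532307, 196649936], [-229150118, 133902021]]
... * rho(a^-1) = [[3, 19], [2, 13]]  ->  [[-616297049, -3837664665], [-419646312, -2613125969]]
... * rho(b) = [[7, -3], [12, -5]]  ->  [[-50366055323, 21037214472], [-34295035812, 14324568781]]
... * rho(b) = [[7, -3], [12, -5]]  ->  [[-100115813597, 45912093609], [-68170425312, 31262263531]]
... * rho(a) = [[13, -19], [-2, 3]]  ->  [[-1393329763979, 2039936739170], [-948740056118, 1389024871521]]
... * rho(b) = [[7, -3], [12, -5]]  ->  [[14725932522187, -6019694403913], [10027118065426, -4098904189251]]
... * rho(a^-1) = [[3, 19], [2, 13]]  ->  [[32138408758735, 201536690670684], [21883545817776, 137229488782831]]
... * rho(b) = [[7, -3], [12, -5]]  ->  [[2643409149359353, -1104098679629625], [1799938686118404, -751798081367483]]
... * rho(b) = [[7, -3], [12, -5]]  ->  [[5254679889959971, -2409734049929934], [3577993826419032, -1640825651517797]]
tr = 5254679889959971 + -1640825651517797 = 3613854238442174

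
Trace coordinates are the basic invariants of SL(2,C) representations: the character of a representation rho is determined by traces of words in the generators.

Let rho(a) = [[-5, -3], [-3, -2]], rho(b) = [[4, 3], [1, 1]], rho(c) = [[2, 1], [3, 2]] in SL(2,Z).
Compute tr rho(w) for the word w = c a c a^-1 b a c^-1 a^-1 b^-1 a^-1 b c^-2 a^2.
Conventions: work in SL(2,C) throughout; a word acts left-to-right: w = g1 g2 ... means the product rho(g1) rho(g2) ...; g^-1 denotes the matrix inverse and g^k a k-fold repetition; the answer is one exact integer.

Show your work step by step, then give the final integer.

91440

rho(c) = [[2, 1], [3, 2]]
... * rho(a) = [[-5, -3], [-3, -2]]  ->  [[-13, -8], [-21, -13]]
... * rho(c) = [[2, 1], [3, 2]]  ->  [[-50, -29], [-81, -47]]
... * rho(a^-1) = [[-2, 3], [3, -5]]  ->  [[13, -5], [21, -8]]
... * rho(b) = [[4, 3], [1, 1]]  ->  [[47, 34], [76, 55]]
... * rho(a) = [[-5, -3], [-3, -2]]  ->  [[-337, -209], [-545, -338]]
... * rho(c^-1) = [[2, -1], [-3, 2]]  ->  [[-47, -81], [-76, -131]]
... * rho(a^-1) = [[-2, 3], [3, -5]]  ->  [[-149, 264], [-241, 427]]
... * rho(b^-1) = [[1, -3], [-1, 4]]  ->  [[-413, 1503], [-668, 2431]]
... * rho(a^-1) = [[-2, 3], [3, -5]]  ->  [[5335, -8754], [8629, -14159]]
... * rho(b) = [[4, 3], [1, 1]]  ->  [[12586, 7251], [20357, 11728]]
... * rho(c^-1) = [[2, -1], [-3, 2]]  ->  [[3419, 1916], [5530, 3099]]
... * rho(c^-1) = [[2, -1], [-3, 2]]  ->  [[1090, 413], [1763, 668]]
... * rho(a) = [[-5, -3], [-3, -2]]  ->  [[-6689, -4096], [-10819, -6625]]
... * rho(a) = [[-5, -3], [-3, -2]]  ->  [[45733, 28259], [73970, 45707]]
tr = 45733 + 45707 = 91440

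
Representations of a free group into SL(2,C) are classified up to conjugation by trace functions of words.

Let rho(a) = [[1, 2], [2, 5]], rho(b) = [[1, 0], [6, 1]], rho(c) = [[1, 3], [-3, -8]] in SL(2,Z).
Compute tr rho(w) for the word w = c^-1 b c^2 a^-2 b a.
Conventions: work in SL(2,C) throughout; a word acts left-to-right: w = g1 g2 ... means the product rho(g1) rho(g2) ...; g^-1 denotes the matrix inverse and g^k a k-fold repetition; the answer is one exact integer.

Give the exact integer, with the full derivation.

rho(c^-1) = [[-8, -3], [3, 1]]
... * rho(b) = [[1, 0], [6, 1]]  ->  [[-26, -3], [9, 1]]
... * rho(c) = [[1, 3], [-3, -8]]  ->  [[-17, -54], [6, 19]]
... * rho(c) = [[1, 3], [-3, -8]]  ->  [[145, 381], [-51, -134]]
... * rho(a^-1) = [[5, -2], [-2, 1]]  ->  [[-37, 91], [13, -32]]
... * rho(a^-1) = [[5, -2], [-2, 1]]  ->  [[-367, 165], [129, -58]]
... * rho(b) = [[1, 0], [6, 1]]  ->  [[623, 165], [-219, -58]]
... * rho(a) = [[1, 2], [2, 5]]  ->  [[953, 2071], [-335, -728]]
tr = 953 + -728 = 225

225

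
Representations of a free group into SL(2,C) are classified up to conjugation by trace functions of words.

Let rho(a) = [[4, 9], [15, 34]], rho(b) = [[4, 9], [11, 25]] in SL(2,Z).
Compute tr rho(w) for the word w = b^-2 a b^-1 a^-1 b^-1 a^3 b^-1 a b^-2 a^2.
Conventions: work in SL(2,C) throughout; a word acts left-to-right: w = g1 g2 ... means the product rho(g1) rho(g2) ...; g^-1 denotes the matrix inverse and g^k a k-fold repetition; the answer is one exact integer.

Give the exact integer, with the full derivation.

372998738

rho(b^-1) = [[25, -9], [-11, 4]]
... * rho(b^-1) = [[25, -9], [-11, 4]]  ->  [[724, -261], [-319, 115]]
... * rho(a) = [[4, 9], [15, 34]]  ->  [[-1019, -2358], [449, 1039]]
... * rho(b^-1) = [[25, -9], [-11, 4]]  ->  [[463, -261], [-204, 115]]
... * rho(a^-1) = [[34, -9], [-15, 4]]  ->  [[19657, -5211], [-8661, 2296]]
... * rho(b^-1) = [[25, -9], [-11, 4]]  ->  [[548746, -197757], [-241781, 87133]]
... * rho(a) = [[4, 9], [15, 34]]  ->  [[-771371, -1785024], [339871, 786493]]
... * rho(a) = [[4, 9], [15, 34]]  ->  [[-29860844, -67633155], [13156879, 29799601]]
... * rho(a) = [[4, 9], [15, 34]]  ->  [[-1133940701, -2568274866], [499621531, 1131598345]]
... * rho(b^-1) = [[25, -9], [-11, 4]]  ->  [[-97493999, -67633155], [42956480, 29799601]]
... * rho(a) = [[4, 9], [15, 34]]  ->  [[-1404473321, -3176973261], [618819935, 1399794754]]
... * rho(b^-1) = [[25, -9], [-11, 4]]  ->  [[-165127154, -67633155], [72756081, 29799601]]
... * rho(b^-1) = [[25, -9], [-11, 4]]  ->  [[-3384214145, 1215611766], [1491106414, -535606325]]
... * rho(a) = [[4, 9], [15, 34]]  ->  [[4697319910, 10872872739], [-2069669219, -4790657324]]
... * rho(a) = [[4, 9], [15, 34]]  ->  [[181882370725, 411953552316], [-80138536736, -181509371987]]
tr = 181882370725 + -181509371987 = 372998738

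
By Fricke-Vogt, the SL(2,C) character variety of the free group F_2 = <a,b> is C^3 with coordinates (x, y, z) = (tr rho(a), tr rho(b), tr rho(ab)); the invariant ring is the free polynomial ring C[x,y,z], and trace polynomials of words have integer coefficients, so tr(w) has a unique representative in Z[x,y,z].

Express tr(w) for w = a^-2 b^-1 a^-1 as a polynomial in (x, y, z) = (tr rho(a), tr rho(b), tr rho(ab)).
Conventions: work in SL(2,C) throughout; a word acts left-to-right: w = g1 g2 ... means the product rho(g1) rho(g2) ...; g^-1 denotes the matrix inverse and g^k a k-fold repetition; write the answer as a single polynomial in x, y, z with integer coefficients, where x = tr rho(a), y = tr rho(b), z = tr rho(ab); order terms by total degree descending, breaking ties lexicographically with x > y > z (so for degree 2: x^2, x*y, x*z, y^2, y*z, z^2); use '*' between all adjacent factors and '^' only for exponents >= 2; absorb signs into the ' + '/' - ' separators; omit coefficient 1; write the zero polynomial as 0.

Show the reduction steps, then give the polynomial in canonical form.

x^2*z - x*y - z

trace(a^-1) = trace(a) = x
trace(a^-2) = trace(a^-1) trace(a) - trace(1)   [inverse elimination on a] = x^2 - 2
trace(a^-3) = trace(a^-2) trace(a) - trace(a^-1)   [inverse elimination on a] = x^3 - 3*x
trace(a^-1 b) = trace(b) trace(a) - trace(b a)   [inverse elimination on a] = x*y - z
so trace(a^-1 b a^-1) = trace(a^-1 b) trace(a) - trace(a^-1 b a)   [inverse elimination on a] = x^2*y - x*z - y
trace(a^-3 b) = trace(a^-1 b a^-1) trace(a) - trace(a^-1 b)   [inverse elimination on a] = x^3*y - x^2*z - 2*x*y + z
so trace(a^-2 b^-1 a^-1) = trace(a^-3) trace(b) - trace(a^-3 b)   [inverse elimination on b] = x^2*z - x*y - z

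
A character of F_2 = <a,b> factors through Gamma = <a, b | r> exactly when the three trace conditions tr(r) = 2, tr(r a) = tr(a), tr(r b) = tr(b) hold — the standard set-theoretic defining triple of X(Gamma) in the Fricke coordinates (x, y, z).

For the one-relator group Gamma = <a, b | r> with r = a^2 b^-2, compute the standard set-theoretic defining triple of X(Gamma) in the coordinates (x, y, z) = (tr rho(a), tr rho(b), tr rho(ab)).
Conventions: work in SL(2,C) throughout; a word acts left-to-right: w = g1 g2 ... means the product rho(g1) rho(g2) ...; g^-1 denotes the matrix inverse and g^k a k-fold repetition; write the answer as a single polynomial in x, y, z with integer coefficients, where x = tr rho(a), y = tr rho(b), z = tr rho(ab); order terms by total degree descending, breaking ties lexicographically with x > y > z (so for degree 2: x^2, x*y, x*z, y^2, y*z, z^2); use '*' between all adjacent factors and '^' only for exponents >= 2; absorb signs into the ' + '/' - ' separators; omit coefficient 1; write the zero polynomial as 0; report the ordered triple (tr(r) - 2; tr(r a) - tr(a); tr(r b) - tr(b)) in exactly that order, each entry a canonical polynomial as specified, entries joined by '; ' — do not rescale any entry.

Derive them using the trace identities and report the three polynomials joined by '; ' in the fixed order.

x^2*y^2 - x*y*z - x^2 - y^2; x^3*y^2 - x^2*y*z - x^3 - 2*x*y^2 + y*z + 2*x; x^2*y - x*z - 2*y

tr(a^2) = tr(a) * tr(a) - tr(1) = x^2 - 2
tr(a^2 b) = tr(a) * tr(b a) - tr(b) = x*z - y
tr(a^2 b^-1) = tr(a^2) * tr(b) - tr(a^2 b) = x^2*y - x*z - y
and tr(a^2 b^-2) = tr(a^2 b^-1) * tr(b) - tr(a^2) = x^2*y^2 - x*y*z - x^2 - y^2 + 2
next, tr(a^3) = tr(a) * tr(a^2) - tr(a)  (reduce the a square) = x^3 - 3*x
tr(a^3 b) = tr(a) * tr(a b a) - tr(a b)  (reduce the a square) = x^2*z - x*y - z
tr(a^3 b^-1) = tr(a^3) * tr(b) - tr(a^3 b)  (eliminate b^-1) = x^3*y - x^2*z - 2*x*y + z
next, tr(a^2 b^-2 a) = tr(a^3 b^-1) * tr(b) - tr(a^3)  (eliminate b^-1) = x^3*y^2 - x^2*y*z - x^3 - 2*x*y^2 + y*z + 3*x
assemble the triple (tr(r) - 2; tr(r a) - x; tr(r b) - y)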